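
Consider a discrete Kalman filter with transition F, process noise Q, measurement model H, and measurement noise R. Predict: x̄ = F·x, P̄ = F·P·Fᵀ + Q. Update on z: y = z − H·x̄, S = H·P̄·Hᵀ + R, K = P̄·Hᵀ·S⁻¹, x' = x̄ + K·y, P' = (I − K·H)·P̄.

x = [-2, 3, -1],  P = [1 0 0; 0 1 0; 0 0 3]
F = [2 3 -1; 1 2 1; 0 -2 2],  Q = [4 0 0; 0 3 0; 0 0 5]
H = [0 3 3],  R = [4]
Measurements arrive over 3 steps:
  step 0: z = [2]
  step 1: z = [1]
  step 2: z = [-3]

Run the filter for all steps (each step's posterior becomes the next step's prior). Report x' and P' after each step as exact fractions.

step 0: x' = [1611/328, 1647/328, -1451/328], P' = [6119/328 2459/328 -2487/328; 2459/328 2087/328 -2035/328; -2487/328 -2035/328 2127/328]
step 1: x' = [80305/4538, 36485/4538, -35411/4538], P' = [6741219/29497 2725379/29497 -2742895/29497; 2725379/29497 1189223/29497 -1192979/29497; -2742895/29497 -1192979/29497 1209699/29497]
step 2: x' = [36749969/798877, 237811941/12782032, -251150113/12782032], P' = [1646455364/798877 663872717/798877 -665478169/798877; 663872717/798877 4320465279/12782032 -4329344835/12782032; -665478169/798877 -4329344835/12782032 4343852855/12782032]

step 0: x̄ = F·x = [6, 3, -8]
step 0: P̄ = F·P·Fᵀ + Q = [20 5 -12; 5 11 2; -12 2 21]
step 0: y = z − H·x̄ = [17]
step 0: S = H·P̄·Hᵀ + R = [328]
step 0: K = P̄·Hᵀ·S⁻¹ = [-21/328; 39/328; 69/328]
step 0: x' = x̄ + K·y = [1611/328, 1647/328, -1451/328]
step 0: P' = (I − K·H)·P̄ = [6119/328 2459/328 -2487/328; 2459/328 2087/328 -2035/328; -2487/328 -2035/328 2127/328]
step 1: x̄ = F·x = [4807/164, 1727/164, -1549/82]
step 1: P̄ = F·P·Fᵀ + Q = [24591/82 8831/82 -6605/41; 8831/82 3575/82 -2257/41; -6605/41 -2257/41 4347/41]
step 1: y = z − H·x̄ = [4277/164]
step 1: S = H·P̄·Hᵀ + R = [29497/82]
step 1: K = P̄·Hᵀ·S⁻¹ = [-13137/29497; -2817/29497; 12540/29497]
step 1: x' = x̄ + K·y = [80305/4538, 36485/4538, -35411/4538]
step 1: P' = (I − K·H)·P̄ = [6741219/29497 2725379/29497 -2742895/29497; 2725379/29497 1189223/29497 -1192979/29497; -2742895/29497 -1192979/29497 1209699/29497]
step 2: x̄ = F·x = [152738/2269, 58932/2269, -71896/2269]
step 2: P̄ = F·P·Fᵀ + Q = [89829572/29497 34549856/29497 -40971664/29497; 34549856/29497 13440111/29497 -15660000/29497; -40971664/29497 -15660000/29497 19287005/29497]
step 2: y = z − H·x̄ = [32085/2269]
step 2: S = H·P̄·Hᵀ + R = [12782032/29497]
step 2: K = P̄·Hᵀ·S⁻¹ = [-1204089/798877; -6659667/12782032; 10881015/12782032]
step 2: x' = x̄ + K·y = [36749969/798877, 237811941/12782032, -251150113/12782032]
step 2: P' = (I − K·H)·P̄ = [1646455364/798877 663872717/798877 -665478169/798877; 663872717/798877 4320465279/12782032 -4329344835/12782032; -665478169/798877 -4329344835/12782032 4343852855/12782032]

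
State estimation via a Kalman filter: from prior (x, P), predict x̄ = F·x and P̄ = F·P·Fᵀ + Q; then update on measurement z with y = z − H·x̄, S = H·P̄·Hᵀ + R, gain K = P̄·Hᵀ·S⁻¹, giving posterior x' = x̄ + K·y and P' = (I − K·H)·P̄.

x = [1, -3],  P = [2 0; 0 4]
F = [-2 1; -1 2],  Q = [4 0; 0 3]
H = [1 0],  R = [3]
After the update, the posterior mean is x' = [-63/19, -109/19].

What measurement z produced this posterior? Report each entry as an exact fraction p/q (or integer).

x̄ = F·x = [-5, -7]
P̄ = F·P·Fᵀ + Q = [16 12; 12 21]
S = H·P̄·Hᵀ + R = [19]
K = P̄·Hᵀ·S⁻¹ = [16/19; 12/19]
x' − x̄ = [32/19, 24/19] = K·y
y = (KᵀK)⁻¹·Kᵀ·(x' − x̄) = [2]
z = y + H·x̄ = [2] + [-5] = [-3]

z = [-3]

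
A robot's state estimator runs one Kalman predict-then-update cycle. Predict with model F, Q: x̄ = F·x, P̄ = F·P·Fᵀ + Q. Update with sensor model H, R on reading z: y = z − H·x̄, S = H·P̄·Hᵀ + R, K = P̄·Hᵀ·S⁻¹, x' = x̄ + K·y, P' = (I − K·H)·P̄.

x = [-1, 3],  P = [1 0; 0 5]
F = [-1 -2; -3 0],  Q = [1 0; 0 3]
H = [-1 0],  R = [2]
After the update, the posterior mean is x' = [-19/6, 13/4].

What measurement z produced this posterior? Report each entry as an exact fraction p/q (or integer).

z = [3]

x̄ = F·x = [-5, 3]
P̄ = F·P·Fᵀ + Q = [22 3; 3 12]
S = H·P̄·Hᵀ + R = [24]
K = P̄·Hᵀ·S⁻¹ = [-11/12; -1/8]
x' − x̄ = [11/6, 1/4] = K·y
y = (KᵀK)⁻¹·Kᵀ·(x' − x̄) = [-2]
z = y + H·x̄ = [-2] + [5] = [3]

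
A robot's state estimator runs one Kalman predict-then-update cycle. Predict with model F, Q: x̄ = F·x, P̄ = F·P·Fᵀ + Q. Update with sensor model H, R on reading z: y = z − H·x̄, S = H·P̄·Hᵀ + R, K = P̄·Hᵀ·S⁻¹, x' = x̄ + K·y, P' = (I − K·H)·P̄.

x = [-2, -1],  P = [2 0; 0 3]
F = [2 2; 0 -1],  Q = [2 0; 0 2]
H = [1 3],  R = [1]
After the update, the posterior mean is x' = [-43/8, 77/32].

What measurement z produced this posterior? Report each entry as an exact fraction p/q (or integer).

z = [2]

x̄ = F·x = [-6, 1]
P̄ = F·P·Fᵀ + Q = [22 -6; -6 5]
S = H·P̄·Hᵀ + R = [32]
K = P̄·Hᵀ·S⁻¹ = [1/8; 9/32]
x' − x̄ = [5/8, 45/32] = K·y
y = (KᵀK)⁻¹·Kᵀ·(x' − x̄) = [5]
z = y + H·x̄ = [5] + [-3] = [2]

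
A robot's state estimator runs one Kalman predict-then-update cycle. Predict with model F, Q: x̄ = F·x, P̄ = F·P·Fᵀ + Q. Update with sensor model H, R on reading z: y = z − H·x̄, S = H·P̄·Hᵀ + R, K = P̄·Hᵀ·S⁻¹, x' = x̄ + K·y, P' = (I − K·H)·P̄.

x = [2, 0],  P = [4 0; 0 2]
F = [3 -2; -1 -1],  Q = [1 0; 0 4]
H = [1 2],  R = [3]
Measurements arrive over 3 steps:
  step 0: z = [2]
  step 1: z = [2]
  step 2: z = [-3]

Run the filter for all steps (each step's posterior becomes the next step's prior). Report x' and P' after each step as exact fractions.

step 0: x̄ = F·x = [6, -2]
step 0: P̄ = F·P·Fᵀ + Q = [45 -8; -8 10]
step 0: y = z − H·x̄ = [0]
step 0: S = H·P̄·Hᵀ + R = [56]
step 0: K = P̄·Hᵀ·S⁻¹ = [29/56; 3/14]
step 0: x' = x̄ + K·y = [6, -2]
step 0: P' = (I − K·H)·P̄ = [1679/56 -199/14; -199/14 52/7]
step 1: x̄ = F·x = [22, -4]
step 1: P̄ = F·P·Fᵀ + Q = [3769/8 -487/8; -487/8 727/56]
step 1: y = z − H·x̄ = [-12]
step 1: S = H·P̄·Hᵀ + R = [15823/56]
step 1: K = P̄·Hᵀ·S⁻¹ = [19565/15823; -1955/15823]
step 1: x' = x̄ + K·y = [113326/15823, -39832/15823]
step 1: P' = (I − K·H)·P̄ = [619089/15823 -280197/15823; -280197/15823 137166/15823]
step 2: x̄ = F·x = [419642/15823, -73494/15823]
step 2: P̄ = F·P·Fᵀ + Q = [9498652/15823 -1302738/15823; -1302738/15823 259153/15823]
step 2: y = z − H·x̄ = [-320123/15823]
step 2: S = H·P̄·Hᵀ + R = [5371781/15823]
step 2: K = P̄·Hᵀ·S⁻¹ = [6893176/5371781; -784432/5371781]
step 2: x' = x̄ + K·y = [3005798/5371781, -9080386/5371781]
step 2: P' = (I − K·H)·P̄ = [221753332/5371781 -100536902/5371781; -100536902/5371781 49091803/5371781]

step 0: x' = [6, -2], P' = [1679/56 -199/14; -199/14 52/7]
step 1: x' = [113326/15823, -39832/15823], P' = [619089/15823 -280197/15823; -280197/15823 137166/15823]
step 2: x' = [3005798/5371781, -9080386/5371781], P' = [221753332/5371781 -100536902/5371781; -100536902/5371781 49091803/5371781]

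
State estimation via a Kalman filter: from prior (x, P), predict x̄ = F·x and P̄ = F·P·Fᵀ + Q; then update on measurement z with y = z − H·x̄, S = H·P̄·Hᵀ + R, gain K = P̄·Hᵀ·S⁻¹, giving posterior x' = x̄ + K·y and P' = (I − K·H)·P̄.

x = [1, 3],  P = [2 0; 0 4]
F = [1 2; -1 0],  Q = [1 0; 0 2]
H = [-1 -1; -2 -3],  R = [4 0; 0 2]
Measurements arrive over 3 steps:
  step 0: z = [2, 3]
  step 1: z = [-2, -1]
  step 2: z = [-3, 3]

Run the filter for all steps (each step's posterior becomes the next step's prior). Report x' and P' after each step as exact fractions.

step 0: x̄ = F·x = [7, -1]
step 0: P̄ = F·P·Fᵀ + Q = [19 -2; -2 4]
step 0: y = z − H·x̄ = [8, 14]
step 0: S = H·P̄·Hᵀ + R = [23 40; 40 90]
step 0: K = P̄·Hᵀ·S⁻¹ = [-25/47 -28/235; 14/47 -52/235]
step 0: x' = x̄ + K·y = [253/235, -403/235]
step 0: P' = (I − K·H)·P̄ = [1444/235 -944/235; -944/235 664/235]
step 1: x̄ = F·x = [-553/235, -253/235]
step 1: P̄ = F·P·Fᵀ + Q = [559/235 444/235; 444/235 1914/235]
step 1: y = z − H·x̄ = [-1276/235, -420/47]
step 1: S = H·P̄·Hᵀ + R = [4301/235 1816/47; 1816/47 5052/47]
step 1: K = P̄·Hᵀ·S⁻¹ = [-3287/27869 -3043/55738; 678/27869 -15117/55738]
step 1: x' = x̄ + K·y = [-34137/27869, 33859/27869]
step 1: P' = (I − K·H)·P̄ = [36401/27869 -23253/27869; -23253/27869 20541/27869]
step 2: x̄ = F·x = [33581/27869, 34137/27869]
step 2: P̄ = F·P·Fᵀ + Q = [53422/27869 10105/27869; 10105/27869 92139/27869]
step 2: y = z − H·x̄ = [-15889/27869, 253180/27869]
step 2: S = H·P̄·Hᵀ + R = [277247/27869 433786/27869; 433786/27869 1219937/27869]
step 2: K = P̄·Hᵀ·S⁻¹ = [-645925/5384247 -375679/5384247; 47142/1794749 -453155/1794749]
step 2: x' = x̄ + K·y = [1147716/1794749, -1945225/1794749]
step 2: P' = (I − K·H)·P̄ = [6999742/5384247 -1472014/1794749; -1472014/1794749 1283446/1794749]

step 0: x' = [253/235, -403/235], P' = [1444/235 -944/235; -944/235 664/235]
step 1: x' = [-34137/27869, 33859/27869], P' = [36401/27869 -23253/27869; -23253/27869 20541/27869]
step 2: x' = [1147716/1794749, -1945225/1794749], P' = [6999742/5384247 -1472014/1794749; -1472014/1794749 1283446/1794749]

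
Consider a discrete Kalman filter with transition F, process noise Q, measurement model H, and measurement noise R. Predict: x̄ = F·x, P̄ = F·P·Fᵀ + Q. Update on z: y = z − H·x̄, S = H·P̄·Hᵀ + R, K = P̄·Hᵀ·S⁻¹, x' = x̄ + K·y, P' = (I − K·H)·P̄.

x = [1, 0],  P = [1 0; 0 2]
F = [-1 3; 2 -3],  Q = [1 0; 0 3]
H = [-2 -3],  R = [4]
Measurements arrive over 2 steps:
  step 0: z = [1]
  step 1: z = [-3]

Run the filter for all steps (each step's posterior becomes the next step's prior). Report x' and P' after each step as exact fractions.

step 0: x' = [31/69, -37/69], P' = [980/69 -680/69; -680/69 500/69]
step 1: x' = [-72586/38915, 87343/38915], P' = [480119/38915 -344722/38915; -344722/38915 263416/38915]

step 0: x̄ = F·x = [-1, 2]
step 0: P̄ = F·P·Fᵀ + Q = [20 -20; -20 25]
step 0: y = z − H·x̄ = [5]
step 0: S = H·P̄·Hᵀ + R = [69]
step 0: K = P̄·Hᵀ·S⁻¹ = [20/69; -35/69]
step 0: x' = x̄ + K·y = [31/69, -37/69]
step 0: P' = (I − K·H)·P̄ = [980/69 -680/69; -680/69 500/69]
step 1: x̄ = F·x = [-142/69, 173/69]
step 1: P̄ = F·P·Fᵀ + Q = [9629/69 -12580/69; -12580/69 16787/69]
step 1: y = z − H·x̄ = [28/69]
step 1: S = H·P̄·Hᵀ + R = [38915/69]
step 1: K = P̄·Hᵀ·S⁻¹ = [18482/38915; -25201/38915]
step 1: x' = x̄ + K·y = [-72586/38915, 87343/38915]
step 1: P' = (I − K·H)·P̄ = [480119/38915 -344722/38915; -344722/38915 263416/38915]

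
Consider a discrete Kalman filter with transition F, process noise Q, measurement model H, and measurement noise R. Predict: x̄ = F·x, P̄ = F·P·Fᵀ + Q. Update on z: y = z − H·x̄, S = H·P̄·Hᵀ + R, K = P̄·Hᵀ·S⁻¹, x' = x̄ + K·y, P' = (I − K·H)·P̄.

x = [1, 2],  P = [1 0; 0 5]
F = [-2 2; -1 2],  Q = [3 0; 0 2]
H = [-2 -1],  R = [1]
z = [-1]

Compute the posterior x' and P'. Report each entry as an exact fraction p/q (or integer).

x̄ = F·x = [2, 3]
P̄ = F·P·Fᵀ + Q = [27 22; 22 23]
y = z − H·x̄ = [6]
S = H·P̄·Hᵀ + R = [220]
K = P̄·Hᵀ·S⁻¹ = [-19/55; -67/220]
x' = x̄ + K·y = [-4/55, 129/110]
P' = (I − K·H)·P̄ = [41/55 -63/55; -63/55 571/220]

x' = [-4/55, 129/110]
P' = [41/55 -63/55; -63/55 571/220]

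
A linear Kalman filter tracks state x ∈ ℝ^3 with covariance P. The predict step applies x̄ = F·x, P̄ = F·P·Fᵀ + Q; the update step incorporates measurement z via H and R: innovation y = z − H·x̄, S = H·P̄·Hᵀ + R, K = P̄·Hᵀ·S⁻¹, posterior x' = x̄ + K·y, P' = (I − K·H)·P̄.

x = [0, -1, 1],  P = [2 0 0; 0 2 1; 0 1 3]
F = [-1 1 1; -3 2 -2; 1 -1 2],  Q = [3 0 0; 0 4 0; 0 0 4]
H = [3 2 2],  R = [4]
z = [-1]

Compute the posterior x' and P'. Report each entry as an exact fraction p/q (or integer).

x' = [25/134, -256/67, 813/268]
P' = [179/67 -332/67 177/134; -332/67 1702/67 -1180/67; 177/134 -1180/67 4207/268]

x̄ = F·x = [0, -4, 3]
P̄ = F·P·Fᵀ + Q = [12 4 3; 4 34 -16; 3 -16 16]
y = z − H·x̄ = [1]
S = H·P̄·Hᵀ + R = [268]
K = P̄·Hᵀ·S⁻¹ = [25/134; 12/67; 9/268]
x' = x̄ + K·y = [25/134, -256/67, 813/268]
P' = (I − K·H)·P̄ = [179/67 -332/67 177/134; -332/67 1702/67 -1180/67; 177/134 -1180/67 4207/268]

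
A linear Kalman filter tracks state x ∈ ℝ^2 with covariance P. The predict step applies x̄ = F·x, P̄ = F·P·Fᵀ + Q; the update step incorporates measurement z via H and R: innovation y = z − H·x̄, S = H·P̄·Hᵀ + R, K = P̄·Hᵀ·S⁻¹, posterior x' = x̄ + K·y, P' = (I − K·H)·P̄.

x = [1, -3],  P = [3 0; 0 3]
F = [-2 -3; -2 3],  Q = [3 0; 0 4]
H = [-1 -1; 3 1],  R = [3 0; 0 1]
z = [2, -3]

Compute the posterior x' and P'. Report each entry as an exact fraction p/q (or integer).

x̄ = F·x = [7, -11]
P̄ = F·P·Fᵀ + Q = [42 -15; -15 43]
y = z − H·x̄ = [-2, -13]
S = H·P̄·Hᵀ + R = [58 -109; -109 332]
K = P̄·Hᵀ·S⁻¹ = [627/1475 699/1475; -9514/7375 -3168/7375]
x' = x̄ + K·y = [-16/1475, -20913/7375]
P' = (I − K·H)·P̄ = [258/295 -3171/1475; -3171/1475 44397/7375]

x' = [-16/1475, -20913/7375]
P' = [258/295 -3171/1475; -3171/1475 44397/7375]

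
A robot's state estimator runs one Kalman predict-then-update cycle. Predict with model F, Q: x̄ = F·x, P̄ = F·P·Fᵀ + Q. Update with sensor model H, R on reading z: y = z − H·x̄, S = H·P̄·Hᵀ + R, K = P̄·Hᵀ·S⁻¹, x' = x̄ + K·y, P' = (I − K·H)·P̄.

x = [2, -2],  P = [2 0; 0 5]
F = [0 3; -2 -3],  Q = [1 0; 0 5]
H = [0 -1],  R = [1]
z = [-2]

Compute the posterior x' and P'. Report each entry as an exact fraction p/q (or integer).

x̄ = F·x = [-6, 2]
P̄ = F·P·Fᵀ + Q = [46 -45; -45 58]
y = z − H·x̄ = [0]
S = H·P̄·Hᵀ + R = [59]
K = P̄·Hᵀ·S⁻¹ = [45/59; -58/59]
x' = x̄ + K·y = [-6, 2]
P' = (I − K·H)·P̄ = [689/59 -45/59; -45/59 58/59]

x' = [-6, 2]
P' = [689/59 -45/59; -45/59 58/59]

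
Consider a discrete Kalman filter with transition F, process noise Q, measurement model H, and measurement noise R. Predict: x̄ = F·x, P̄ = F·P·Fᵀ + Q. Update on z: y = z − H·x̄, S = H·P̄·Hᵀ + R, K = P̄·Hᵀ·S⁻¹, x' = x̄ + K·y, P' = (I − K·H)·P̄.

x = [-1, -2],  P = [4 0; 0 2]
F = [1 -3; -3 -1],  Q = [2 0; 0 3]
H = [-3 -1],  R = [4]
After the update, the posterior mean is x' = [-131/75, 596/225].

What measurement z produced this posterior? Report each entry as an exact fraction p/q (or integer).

x̄ = F·x = [5, 5]
P̄ = F·P·Fᵀ + Q = [24 -6; -6 41]
S = H·P̄·Hᵀ + R = [225]
K = P̄·Hᵀ·S⁻¹ = [-22/75; -23/225]
x' − x̄ = [-506/75, -529/225] = K·y
y = (KᵀK)⁻¹·Kᵀ·(x' − x̄) = [23]
z = y + H·x̄ = [23] + [-20] = [3]

z = [3]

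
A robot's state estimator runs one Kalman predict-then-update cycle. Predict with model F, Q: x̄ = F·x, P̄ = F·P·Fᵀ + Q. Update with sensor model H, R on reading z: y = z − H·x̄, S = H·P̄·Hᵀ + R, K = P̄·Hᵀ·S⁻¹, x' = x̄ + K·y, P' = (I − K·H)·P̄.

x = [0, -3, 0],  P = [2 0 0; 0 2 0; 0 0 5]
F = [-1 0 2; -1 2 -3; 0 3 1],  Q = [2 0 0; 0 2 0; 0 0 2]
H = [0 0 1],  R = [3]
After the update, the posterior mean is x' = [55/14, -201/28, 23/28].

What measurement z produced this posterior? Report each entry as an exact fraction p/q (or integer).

x̄ = F·x = [0, -6, -9]
P̄ = F·P·Fᵀ + Q = [24 -28 10; -28 57 -3; 10 -3 25]
S = H·P̄·Hᵀ + R = [28]
K = P̄·Hᵀ·S⁻¹ = [5/14; -3/28; 25/28]
x' − x̄ = [55/14, -33/28, 275/28] = K·y
y = (KᵀK)⁻¹·Kᵀ·(x' − x̄) = [11]
z = y + H·x̄ = [11] + [-9] = [2]

z = [2]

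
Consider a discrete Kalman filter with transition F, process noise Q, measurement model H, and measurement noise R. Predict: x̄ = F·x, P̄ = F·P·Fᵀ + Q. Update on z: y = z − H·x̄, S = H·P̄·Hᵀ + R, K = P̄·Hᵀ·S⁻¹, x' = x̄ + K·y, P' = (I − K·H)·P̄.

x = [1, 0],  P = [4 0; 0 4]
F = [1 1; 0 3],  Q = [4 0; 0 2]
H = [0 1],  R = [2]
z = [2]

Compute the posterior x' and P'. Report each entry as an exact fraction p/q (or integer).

x̄ = F·x = [1, 0]
P̄ = F·P·Fᵀ + Q = [12 12; 12 38]
y = z − H·x̄ = [2]
S = H·P̄·Hᵀ + R = [40]
K = P̄·Hᵀ·S⁻¹ = [3/10; 19/20]
x' = x̄ + K·y = [8/5, 19/10]
P' = (I − K·H)·P̄ = [42/5 3/5; 3/5 19/10]

x' = [8/5, 19/10]
P' = [42/5 3/5; 3/5 19/10]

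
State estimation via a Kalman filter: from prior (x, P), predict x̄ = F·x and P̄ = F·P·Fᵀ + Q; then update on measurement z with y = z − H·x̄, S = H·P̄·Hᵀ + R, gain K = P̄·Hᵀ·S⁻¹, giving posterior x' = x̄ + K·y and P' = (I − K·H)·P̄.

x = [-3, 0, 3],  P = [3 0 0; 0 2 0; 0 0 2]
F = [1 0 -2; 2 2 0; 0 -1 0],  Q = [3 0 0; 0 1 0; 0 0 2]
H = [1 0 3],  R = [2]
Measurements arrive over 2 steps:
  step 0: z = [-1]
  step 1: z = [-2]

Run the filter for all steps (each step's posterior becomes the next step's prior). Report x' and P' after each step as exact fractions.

step 0: x' = [-89/13, -90/13, 24/13], P' = [133/13 99/13 -42/13; 99/13 264/13 -34/13; -42/13 -34/13 16/13]
step 1: x' = [-20291/2038, -19439/1019, 5511/2038], P' = [62611/2038 54939/1019 -20935/2038; 54939/1019 111109/1019 -18783/1019; -20935/2038 -18783/1019 7447/2038]

step 0: x̄ = F·x = [-9, -6, 0]
step 0: P̄ = F·P·Fᵀ + Q = [14 6 0; 6 21 -4; 0 -4 4]
step 0: y = z − H·x̄ = [8]
step 0: S = H·P̄·Hᵀ + R = [52]
step 0: K = P̄·Hᵀ·S⁻¹ = [7/26; -3/26; 3/13]
step 0: x' = x̄ + K·y = [-89/13, -90/13, 24/13]
step 0: P' = (I − K·H)·P̄ = [133/13 99/13 -42/13; 99/13 264/13 -34/13; -42/13 -34/13 16/13]
step 1: x̄ = F·x = [-137/13, -358/13, 90/13]
step 1: P̄ = F·P·Fᵀ + Q = [404/13 768/13 -167/13; 768/13 2393/13 -726/13; -167/13 -726/13 290/13]
step 1: y = z − H·x̄ = [-159/13]
step 1: S = H·P̄·Hᵀ + R = [2038/13]
step 1: K = P̄·Hᵀ·S⁻¹ = [-97/2038; -705/1019; 703/2038]
step 1: x' = x̄ + K·y = [-20291/2038, -19439/1019, 5511/2038]
step 1: P' = (I − K·H)·P̄ = [62611/2038 54939/1019 -20935/2038; 54939/1019 111109/1019 -18783/1019; -20935/2038 -18783/1019 7447/2038]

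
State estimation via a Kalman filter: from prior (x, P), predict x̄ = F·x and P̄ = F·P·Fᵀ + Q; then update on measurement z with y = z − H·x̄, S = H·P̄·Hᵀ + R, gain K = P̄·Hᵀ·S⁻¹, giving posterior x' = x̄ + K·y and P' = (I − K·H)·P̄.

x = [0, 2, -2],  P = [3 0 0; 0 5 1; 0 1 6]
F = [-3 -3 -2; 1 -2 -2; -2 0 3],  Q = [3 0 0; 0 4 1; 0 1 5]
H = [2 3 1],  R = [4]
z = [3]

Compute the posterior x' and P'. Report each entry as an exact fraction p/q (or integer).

x' = [17/11, 26/11, -2383/330]
P' = [141/11 -115/11 75/11; -115/11 169/11 -269/11; 75/11 -269/11 9793/165]

x̄ = F·x = [-2, 0, -6]
P̄ = F·P·Fᵀ + Q = [111 55 -27; 55 59 -47; -27 -47 71]
y = z − H·x̄ = [13]
S = H·P̄·Hᵀ + R = [1320]
K = P̄·Hᵀ·S⁻¹ = [3/11; 2/11; -31/330]
x' = x̄ + K·y = [17/11, 26/11, -2383/330]
P' = (I − K·H)·P̄ = [141/11 -115/11 75/11; -115/11 169/11 -269/11; 75/11 -269/11 9793/165]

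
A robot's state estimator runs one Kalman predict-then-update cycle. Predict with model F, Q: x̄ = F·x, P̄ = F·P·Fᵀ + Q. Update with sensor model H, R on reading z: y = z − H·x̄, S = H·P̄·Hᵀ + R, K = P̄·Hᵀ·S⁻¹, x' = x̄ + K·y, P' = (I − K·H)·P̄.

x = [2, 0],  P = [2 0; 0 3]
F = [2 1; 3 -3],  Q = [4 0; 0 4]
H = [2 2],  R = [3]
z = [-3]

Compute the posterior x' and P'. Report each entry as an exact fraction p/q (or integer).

x̄ = F·x = [4, 6]
P̄ = F·P·Fᵀ + Q = [15 3; 3 49]
y = z − H·x̄ = [-23]
S = H·P̄·Hᵀ + R = [283]
K = P̄·Hᵀ·S⁻¹ = [36/283; 104/283]
x' = x̄ + K·y = [304/283, -694/283]
P' = (I − K·H)·P̄ = [2949/283 -2895/283; -2895/283 3051/283]

x' = [304/283, -694/283]
P' = [2949/283 -2895/283; -2895/283 3051/283]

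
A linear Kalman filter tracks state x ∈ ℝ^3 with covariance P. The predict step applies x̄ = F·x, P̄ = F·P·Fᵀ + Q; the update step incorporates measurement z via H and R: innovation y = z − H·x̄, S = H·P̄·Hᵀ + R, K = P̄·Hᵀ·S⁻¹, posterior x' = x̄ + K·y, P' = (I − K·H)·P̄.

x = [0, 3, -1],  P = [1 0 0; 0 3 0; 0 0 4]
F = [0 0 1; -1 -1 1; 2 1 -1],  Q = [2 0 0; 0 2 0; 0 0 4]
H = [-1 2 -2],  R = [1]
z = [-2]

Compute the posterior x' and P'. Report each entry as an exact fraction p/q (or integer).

x̄ = F·x = [-1, -4, 4]
P̄ = F·P·Fᵀ + Q = [6 4 -4; 4 10 -9; -4 -9 15]
y = z − H·x̄ = [13]
S = H·P̄·Hᵀ + R = [147]
K = P̄·Hᵀ·S⁻¹ = [10/147; 34/147; -44/147]
x' = x̄ + K·y = [-17/147, -146/147, 16/147]
P' = (I − K·H)·P̄ = [782/147 248/147 -148/147; 248/147 314/147 173/147; -148/147 173/147 269/147]

x' = [-17/147, -146/147, 16/147]
P' = [782/147 248/147 -148/147; 248/147 314/147 173/147; -148/147 173/147 269/147]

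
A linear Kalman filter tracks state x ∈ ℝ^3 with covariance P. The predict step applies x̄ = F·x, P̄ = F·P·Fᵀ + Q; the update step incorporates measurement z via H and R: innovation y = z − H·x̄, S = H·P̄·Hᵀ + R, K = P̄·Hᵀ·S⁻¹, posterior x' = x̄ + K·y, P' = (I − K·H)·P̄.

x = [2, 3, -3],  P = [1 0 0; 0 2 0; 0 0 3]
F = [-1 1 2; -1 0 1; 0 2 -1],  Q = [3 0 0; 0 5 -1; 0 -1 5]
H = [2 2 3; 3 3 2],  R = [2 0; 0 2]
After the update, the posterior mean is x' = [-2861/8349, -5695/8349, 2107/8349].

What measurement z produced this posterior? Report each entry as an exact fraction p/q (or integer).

z = [-2, -2]

x̄ = F·x = [-5, -5, 9]
P̄ = F·P·Fᵀ + Q = [18 7 -2; 7 9 -4; -2 -4 16]
S = H·P̄·Hᵀ + R = [238 264; 264 363]
K = P̄·Hᵀ·S⁻¹ = [-42/253 2641/8349; -50/253 2120/8349; 142/253 -3086/8349]
x' − x̄ = [38884/8349, 36050/8349, -73034/8349] = K·y
y = (KᵀK)⁻¹·Kᵀ·(x' − x̄) = [-9, 10]
z = y + H·x̄ = [-9, 10] + [7, -12] = [-2, -2]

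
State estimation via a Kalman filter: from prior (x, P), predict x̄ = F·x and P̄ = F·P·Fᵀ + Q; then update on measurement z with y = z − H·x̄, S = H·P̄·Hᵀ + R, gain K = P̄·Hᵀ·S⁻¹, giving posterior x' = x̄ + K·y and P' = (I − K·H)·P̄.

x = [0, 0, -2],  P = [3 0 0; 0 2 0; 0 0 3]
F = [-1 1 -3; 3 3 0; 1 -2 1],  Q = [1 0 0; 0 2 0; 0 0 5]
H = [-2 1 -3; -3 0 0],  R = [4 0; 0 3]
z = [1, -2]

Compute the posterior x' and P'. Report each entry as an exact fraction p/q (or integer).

x' = [4265/5959, 30461/17877, -3850/17877]
P' = [1965/5959 242/5959 -1220/5959; 242/5959 474071/17877 149525/17877; -1220/5959 149525/17877 57359/17877]

x̄ = F·x = [6, 0, -2]
P̄ = F·P·Fᵀ + Q = [33 -3 -16; -3 47 -3; -16 -3 19]
y = z − H·x̄ = [7, 16]
S = H·P̄·Hᵀ + R = [192 63; 63 300]
K = P̄·Hᵀ·S⁻¹ = [-7/5959 -1965/5959; 6011/17877 -242/5959; -3808/17877 1220/5959]
x' = x̄ + K·y = [4265/5959, 30461/17877, -3850/17877]
P' = (I − K·H)·P̄ = [1965/5959 242/5959 -1220/5959; 242/5959 474071/17877 149525/17877; -1220/5959 149525/17877 57359/17877]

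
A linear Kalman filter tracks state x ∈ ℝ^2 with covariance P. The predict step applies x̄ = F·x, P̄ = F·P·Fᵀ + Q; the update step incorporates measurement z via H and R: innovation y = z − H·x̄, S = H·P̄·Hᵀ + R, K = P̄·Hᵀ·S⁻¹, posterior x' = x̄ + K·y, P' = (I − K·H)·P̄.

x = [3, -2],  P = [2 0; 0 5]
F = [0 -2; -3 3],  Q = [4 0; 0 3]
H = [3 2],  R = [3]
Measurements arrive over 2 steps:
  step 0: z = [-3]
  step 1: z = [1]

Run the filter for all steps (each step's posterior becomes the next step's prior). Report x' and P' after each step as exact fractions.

step 0: x' = [224/41, -405/41], P' = [936/41 -1398/41; -1398/41 2118/41]
step 1: x' = [52310/11929, -73193/11929], P' = [356812/11929 -543360/11929; -543360/11929 836169/11929]

step 0: x̄ = F·x = [4, -15]
step 0: P̄ = F·P·Fᵀ + Q = [24 -30; -30 66]
step 0: y = z − H·x̄ = [15]
step 0: S = H·P̄·Hᵀ + R = [123]
step 0: K = P̄·Hᵀ·S⁻¹ = [4/41; 14/41]
step 0: x' = x̄ + K·y = [224/41, -405/41]
step 0: P' = (I − K·H)·P̄ = [936/41 -1398/41; -1398/41 2118/41]
step 1: x̄ = F·x = [810/41, -1887/41]
step 1: P̄ = F·P·Fᵀ + Q = [8636/41 -21096/41; -21096/41 52773/41]
step 1: y = z − H·x̄ = [1385/41]
step 1: S = H·P̄·Hᵀ + R = [35787/41]
step 1: K = P̄·Hᵀ·S⁻¹ = [-5428/11929; 14086/11929]
step 1: x' = x̄ + K·y = [52310/11929, -73193/11929]
step 1: P' = (I − K·H)·P̄ = [356812/11929 -543360/11929; -543360/11929 836169/11929]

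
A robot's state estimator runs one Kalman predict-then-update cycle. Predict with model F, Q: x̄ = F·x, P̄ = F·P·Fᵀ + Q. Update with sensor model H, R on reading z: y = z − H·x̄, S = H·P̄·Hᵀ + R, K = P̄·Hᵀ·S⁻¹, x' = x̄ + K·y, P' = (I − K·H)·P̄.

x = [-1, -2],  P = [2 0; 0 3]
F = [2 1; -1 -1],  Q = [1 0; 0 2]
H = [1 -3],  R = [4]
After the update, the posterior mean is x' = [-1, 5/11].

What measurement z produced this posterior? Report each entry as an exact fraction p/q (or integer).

z = [-2]

x̄ = F·x = [-4, 3]
P̄ = F·P·Fᵀ + Q = [12 -7; -7 7]
S = H·P̄·Hᵀ + R = [121]
K = P̄·Hᵀ·S⁻¹ = [3/11; -28/121]
x' − x̄ = [3, -28/11] = K·y
y = (KᵀK)⁻¹·Kᵀ·(x' − x̄) = [11]
z = y + H·x̄ = [11] + [-13] = [-2]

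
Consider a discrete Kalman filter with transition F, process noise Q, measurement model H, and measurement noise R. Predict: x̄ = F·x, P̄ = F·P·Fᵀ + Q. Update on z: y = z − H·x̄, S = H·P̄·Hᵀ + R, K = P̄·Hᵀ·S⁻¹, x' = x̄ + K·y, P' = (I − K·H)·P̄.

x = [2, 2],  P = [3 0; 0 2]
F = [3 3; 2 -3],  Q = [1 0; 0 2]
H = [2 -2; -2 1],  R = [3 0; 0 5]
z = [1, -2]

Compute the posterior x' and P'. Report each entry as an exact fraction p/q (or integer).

x' = [16464/8111, 12386/8111]
P' = [34546/8111 38272/8111; 38272/8111 47584/8111]

x̄ = F·x = [12, -2]
P̄ = F·P·Fᵀ + Q = [46 0; 0 32]
y = z − H·x̄ = [-27, 24]
S = H·P̄·Hᵀ + R = [315 -248; -248 221]
K = P̄·Hᵀ·S⁻¹ = [-2484/8111 -6164/8111; -6208/8111 -5792/8111]
x' = x̄ + K·y = [16464/8111, 12386/8111]
P' = (I − K·H)·P̄ = [34546/8111 38272/8111; 38272/8111 47584/8111]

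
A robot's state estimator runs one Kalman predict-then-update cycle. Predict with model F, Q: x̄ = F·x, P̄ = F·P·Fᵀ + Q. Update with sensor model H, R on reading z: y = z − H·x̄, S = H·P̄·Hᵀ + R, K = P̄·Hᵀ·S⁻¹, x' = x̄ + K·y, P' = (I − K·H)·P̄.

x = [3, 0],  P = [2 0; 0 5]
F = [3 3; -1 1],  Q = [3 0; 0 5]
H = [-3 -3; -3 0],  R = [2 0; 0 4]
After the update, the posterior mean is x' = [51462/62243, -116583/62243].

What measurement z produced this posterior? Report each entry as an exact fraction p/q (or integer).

z = [3, -2]

x̄ = F·x = [9, -3]
P̄ = F·P·Fᵀ + Q = [66 9; 9 12]
S = H·P̄·Hᵀ + R = [866 675; 675 598]
K = P̄·Hᵀ·S⁻¹ = [-900/62243 -19593/62243; -19449/62243 19143/62243]
x' − x̄ = [-508725/62243, 70146/62243] = K·y
y = (KᵀK)⁻¹·Kᵀ·(x' − x̄) = [21, 25]
z = y + H·x̄ = [21, 25] + [-18, -27] = [3, -2]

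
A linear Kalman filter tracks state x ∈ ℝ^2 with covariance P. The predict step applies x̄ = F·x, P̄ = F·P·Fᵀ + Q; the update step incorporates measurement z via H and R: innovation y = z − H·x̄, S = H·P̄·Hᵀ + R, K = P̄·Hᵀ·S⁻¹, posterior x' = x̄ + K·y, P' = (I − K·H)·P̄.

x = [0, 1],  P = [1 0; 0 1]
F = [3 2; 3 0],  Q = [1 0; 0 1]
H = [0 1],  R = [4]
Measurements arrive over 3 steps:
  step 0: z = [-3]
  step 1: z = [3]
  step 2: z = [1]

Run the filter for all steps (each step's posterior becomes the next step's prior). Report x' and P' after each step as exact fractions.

step 0: x̄ = F·x = [2, 0]
step 0: P̄ = F·P·Fᵀ + Q = [14 9; 9 10]
step 0: y = z − H·x̄ = [-3]
step 0: S = H·P̄·Hᵀ + R = [14]
step 0: K = P̄·Hᵀ·S⁻¹ = [9/14; 5/7]
step 0: x' = x̄ + K·y = [1/14, -15/7]
step 0: P' = (I − K·H)·P̄ = [115/14 18/7; 18/7 20/7]
step 1: x̄ = F·x = [-57/14, 3/14]
step 1: P̄ = F·P·Fᵀ + Q = [1641/14 1251/14; 1251/14 1049/14]
step 1: y = z − H·x̄ = [39/14]
step 1: S = H·P̄·Hᵀ + R = [1105/14]
step 1: K = P̄·Hᵀ·S⁻¹ = [1251/1105; 1049/1105]
step 1: x' = x̄ + K·y = [-78/85, 243/85]
step 1: P' = (I − K·H)·P̄ = [17736/1105 5004/1105; 5004/1105 4196/1105]
step 2: x̄ = F·x = [252/85, -234/85]
step 2: P̄ = F·P·Fᵀ + Q = [237561/1105 189648/1105; 189648/1105 160729/1105]
step 2: y = z − H·x̄ = [319/85]
step 2: S = H·P̄·Hᵀ + R = [165149/1105]
step 2: K = P̄·Hᵀ·S⁻¹ = [189648/165149; 160729/165149]
step 2: x' = x̄ + K·y = [1201356/165149, 148561/165149]
step 2: P' = (I − K·H)·P̄ = [2956197/165149 758592/165149; 758592/165149 642916/165149]

step 0: x' = [1/14, -15/7], P' = [115/14 18/7; 18/7 20/7]
step 1: x' = [-78/85, 243/85], P' = [17736/1105 5004/1105; 5004/1105 4196/1105]
step 2: x' = [1201356/165149, 148561/165149], P' = [2956197/165149 758592/165149; 758592/165149 642916/165149]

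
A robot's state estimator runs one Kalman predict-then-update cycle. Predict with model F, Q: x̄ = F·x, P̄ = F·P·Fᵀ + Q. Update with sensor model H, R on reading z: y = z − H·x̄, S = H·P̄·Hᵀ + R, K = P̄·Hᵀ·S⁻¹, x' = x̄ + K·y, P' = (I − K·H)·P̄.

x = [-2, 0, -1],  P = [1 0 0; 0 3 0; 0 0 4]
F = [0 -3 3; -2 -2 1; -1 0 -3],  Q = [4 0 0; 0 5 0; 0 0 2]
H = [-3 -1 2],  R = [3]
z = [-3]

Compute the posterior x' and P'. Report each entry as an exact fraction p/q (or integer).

x' = [1440/1439, 6882/1439, 3471/1439]
P' = [4604/1439 2265/1439 7584/1439; 2265/1439 17750/1439 12070/1439; 7584/1439 12070/1439 17705/1439]

x̄ = F·x = [-3, 3, 5]
P̄ = F·P·Fᵀ + Q = [67 30 -36; 30 25 -10; -36 -10 39]
y = z − H·x̄ = [-19]
S = H·P̄·Hᵀ + R = [1439]
K = P̄·Hᵀ·S⁻¹ = [-303/1439; -135/1439; 196/1439]
x' = x̄ + K·y = [1440/1439, 6882/1439, 3471/1439]
P' = (I − K·H)·P̄ = [4604/1439 2265/1439 7584/1439; 2265/1439 17750/1439 12070/1439; 7584/1439 12070/1439 17705/1439]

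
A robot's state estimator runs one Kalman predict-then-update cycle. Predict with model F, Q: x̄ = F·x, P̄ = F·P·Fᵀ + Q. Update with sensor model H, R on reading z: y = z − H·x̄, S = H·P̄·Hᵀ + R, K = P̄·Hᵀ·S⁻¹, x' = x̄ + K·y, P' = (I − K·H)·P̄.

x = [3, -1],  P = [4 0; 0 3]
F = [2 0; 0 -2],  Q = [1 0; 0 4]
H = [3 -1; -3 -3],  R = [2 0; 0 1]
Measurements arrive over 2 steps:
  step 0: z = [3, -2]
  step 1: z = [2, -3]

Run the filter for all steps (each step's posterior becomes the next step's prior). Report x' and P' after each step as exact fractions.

step 0: x̄ = F·x = [6, 2]
step 0: P̄ = F·P·Fᵀ + Q = [17 0; 0 16]
step 0: y = z − H·x̄ = [-13, 22]
step 0: S = H·P̄·Hᵀ + R = [171 -105; -105 298]
step 0: K = P̄·Hᵀ·S⁻¹ = [193/783 -22/261; -9808/39933 -3296/13311]
step 0: x' = x̄ + K·y = [737/783, -598/2349]
step 0: P' = (I − K·H)·P̄ = [34/261 -80/783; -80/783 7376/39933]
step 1: x̄ = F·x = [1474/783, 1196/2349]
step 1: P̄ = F·P·Fᵀ + Q = [397/261 320/783; 320/783 189236/39933]
step 1: y = z − H·x̄ = [-7372/2349, 3269/783]
step 1: S = H·P̄·Hᵀ + R = [717851/39933 -25627/13311; -25627/13311 287054/4437]
step 1: K = P̄·Hᵀ·S⁻¹ = [2057619/9258745 -767286/9258745; -10262468/46293725 -11355528/46293725]
step 1: x' = x̄ + K·y = [1553736/1851749, 334756/1851749]
step 1: P' = (I − K·H)·P̄ = [218550/1851749 -836988/9258745; -836988/9258745 7970116/46293725]

step 0: x' = [737/783, -598/2349], P' = [34/261 -80/783; -80/783 7376/39933]
step 1: x' = [1553736/1851749, 334756/1851749], P' = [218550/1851749 -836988/9258745; -836988/9258745 7970116/46293725]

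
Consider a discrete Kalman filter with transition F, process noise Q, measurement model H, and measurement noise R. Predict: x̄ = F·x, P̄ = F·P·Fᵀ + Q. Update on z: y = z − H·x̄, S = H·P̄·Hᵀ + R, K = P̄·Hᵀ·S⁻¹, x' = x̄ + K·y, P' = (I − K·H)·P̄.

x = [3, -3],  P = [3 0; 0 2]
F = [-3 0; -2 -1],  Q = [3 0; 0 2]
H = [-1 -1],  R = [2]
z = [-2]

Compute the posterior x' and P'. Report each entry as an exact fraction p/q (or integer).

x̄ = F·x = [-9, -3]
P̄ = F·P·Fᵀ + Q = [30 18; 18 16]
y = z − H·x̄ = [-14]
S = H·P̄·Hᵀ + R = [84]
K = P̄·Hᵀ·S⁻¹ = [-4/7; -17/42]
x' = x̄ + K·y = [-1, 8/3]
P' = (I − K·H)·P̄ = [18/7 -10/7; -10/7 47/21]

x' = [-1, 8/3]
P' = [18/7 -10/7; -10/7 47/21]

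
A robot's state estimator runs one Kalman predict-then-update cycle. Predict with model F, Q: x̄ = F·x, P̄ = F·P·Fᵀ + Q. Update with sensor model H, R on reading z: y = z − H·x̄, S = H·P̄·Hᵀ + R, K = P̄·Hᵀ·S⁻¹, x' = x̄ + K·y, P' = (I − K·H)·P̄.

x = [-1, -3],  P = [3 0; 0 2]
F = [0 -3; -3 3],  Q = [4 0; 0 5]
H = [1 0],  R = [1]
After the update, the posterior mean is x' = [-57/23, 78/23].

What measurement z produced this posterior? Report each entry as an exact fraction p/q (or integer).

z = [-3]

x̄ = F·x = [9, -6]
P̄ = F·P·Fᵀ + Q = [22 -18; -18 50]
S = H·P̄·Hᵀ + R = [23]
K = P̄·Hᵀ·S⁻¹ = [22/23; -18/23]
x' − x̄ = [-264/23, 216/23] = K·y
y = (KᵀK)⁻¹·Kᵀ·(x' − x̄) = [-12]
z = y + H·x̄ = [-12] + [9] = [-3]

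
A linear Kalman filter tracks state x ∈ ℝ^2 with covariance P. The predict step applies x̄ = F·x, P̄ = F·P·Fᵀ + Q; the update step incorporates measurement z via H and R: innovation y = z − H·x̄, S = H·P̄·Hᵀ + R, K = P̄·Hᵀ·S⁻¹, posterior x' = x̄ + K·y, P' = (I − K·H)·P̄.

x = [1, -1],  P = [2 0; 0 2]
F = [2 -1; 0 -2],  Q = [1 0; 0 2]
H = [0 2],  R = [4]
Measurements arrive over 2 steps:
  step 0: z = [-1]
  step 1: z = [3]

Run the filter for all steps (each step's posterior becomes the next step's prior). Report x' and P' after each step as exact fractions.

step 0: x̄ = F·x = [3, 2]
step 0: P̄ = F·P·Fᵀ + Q = [11 4; 4 10]
step 0: y = z − H·x̄ = [-5]
step 0: S = H·P̄·Hᵀ + R = [44]
step 0: K = P̄·Hᵀ·S⁻¹ = [2/11; 5/11]
step 0: x' = x̄ + K·y = [23/11, -3/11]
step 0: P' = (I − K·H)·P̄ = [105/11 4/11; 4/11 10/11]
step 1: x̄ = F·x = [49/11, 6/11]
step 1: P̄ = F·P·Fᵀ + Q = [425/11 4/11; 4/11 62/11]
step 1: y = z − H·x̄ = [21/11]
step 1: S = H·P̄·Hᵀ + R = [292/11]
step 1: K = P̄·Hᵀ·S⁻¹ = [2/73; 31/73]
step 1: x' = x̄ + K·y = [329/73, 99/73]
step 1: P' = (I − K·H)·P̄ = [2819/73 4/73; 4/73 62/73]

step 0: x' = [23/11, -3/11], P' = [105/11 4/11; 4/11 10/11]
step 1: x' = [329/73, 99/73], P' = [2819/73 4/73; 4/73 62/73]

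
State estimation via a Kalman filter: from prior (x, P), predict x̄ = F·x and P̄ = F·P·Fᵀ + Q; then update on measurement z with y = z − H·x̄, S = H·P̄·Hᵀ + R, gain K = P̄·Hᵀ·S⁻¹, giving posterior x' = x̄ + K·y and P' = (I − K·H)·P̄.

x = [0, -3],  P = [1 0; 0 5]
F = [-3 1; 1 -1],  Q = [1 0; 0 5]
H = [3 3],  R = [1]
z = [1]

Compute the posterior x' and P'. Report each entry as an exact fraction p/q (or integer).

x̄ = F·x = [-3, 3]
P̄ = F·P·Fᵀ + Q = [15 -8; -8 11]
y = z − H·x̄ = [1]
S = H·P̄·Hᵀ + R = [91]
K = P̄·Hᵀ·S⁻¹ = [3/13; 9/91]
x' = x̄ + K·y = [-36/13, 282/91]
P' = (I − K·H)·P̄ = [132/13 -131/13; -131/13 920/91]

x' = [-36/13, 282/91]
P' = [132/13 -131/13; -131/13 920/91]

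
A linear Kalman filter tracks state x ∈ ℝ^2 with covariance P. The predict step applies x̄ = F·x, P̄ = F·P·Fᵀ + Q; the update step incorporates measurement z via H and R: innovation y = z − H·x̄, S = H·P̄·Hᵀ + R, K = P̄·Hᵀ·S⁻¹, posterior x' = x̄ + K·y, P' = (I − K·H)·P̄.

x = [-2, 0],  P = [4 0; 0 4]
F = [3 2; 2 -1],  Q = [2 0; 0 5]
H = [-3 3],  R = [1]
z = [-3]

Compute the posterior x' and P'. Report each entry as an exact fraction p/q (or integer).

x̄ = F·x = [-6, -4]
P̄ = F·P·Fᵀ + Q = [54 16; 16 25]
y = z − H·x̄ = [-9]
S = H·P̄·Hᵀ + R = [424]
K = P̄·Hᵀ·S⁻¹ = [-57/212; 27/424]
x' = x̄ + K·y = [-759/212, -1939/424]
P' = (I − K·H)·P̄ = [2475/106 4931/212; 4931/212 9871/424]

x' = [-759/212, -1939/424]
P' = [2475/106 4931/212; 4931/212 9871/424]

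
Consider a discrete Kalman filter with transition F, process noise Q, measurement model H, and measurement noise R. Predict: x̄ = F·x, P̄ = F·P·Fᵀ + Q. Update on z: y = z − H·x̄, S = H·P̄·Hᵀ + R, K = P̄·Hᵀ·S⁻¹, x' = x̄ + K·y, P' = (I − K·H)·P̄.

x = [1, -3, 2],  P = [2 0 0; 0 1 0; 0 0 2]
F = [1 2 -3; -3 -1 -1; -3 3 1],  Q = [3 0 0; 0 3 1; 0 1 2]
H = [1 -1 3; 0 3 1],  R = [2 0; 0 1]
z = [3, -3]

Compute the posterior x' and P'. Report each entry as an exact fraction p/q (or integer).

x̄ = F·x = [-11, -2, -10]
P̄ = F·P·Fᵀ + Q = [27 -2 -6; -2 24 14; -6 14 31]
y = z − H·x̄ = [42, 13]
S = H·P̄·Hᵀ + R = [216 121; 121 332]
K = P̄·Hᵀ·S⁻¹ = [5104/57071 -3923/57071; -5094/57071 16640/57071; 15403/57071 6935/57071]
x' = x̄ + K·y = [-464412/57071, -111770/57071, 166371/57071]
P' = (I − K·H)·P̄ = [1437697/57071 141572/57071 -428639/57071; 141572/57071 20168/57071 -43864/57071; -428639/57071 -43864/57071 138527/57071]

x' = [-464412/57071, -111770/57071, 166371/57071]
P' = [1437697/57071 141572/57071 -428639/57071; 141572/57071 20168/57071 -43864/57071; -428639/57071 -43864/57071 138527/57071]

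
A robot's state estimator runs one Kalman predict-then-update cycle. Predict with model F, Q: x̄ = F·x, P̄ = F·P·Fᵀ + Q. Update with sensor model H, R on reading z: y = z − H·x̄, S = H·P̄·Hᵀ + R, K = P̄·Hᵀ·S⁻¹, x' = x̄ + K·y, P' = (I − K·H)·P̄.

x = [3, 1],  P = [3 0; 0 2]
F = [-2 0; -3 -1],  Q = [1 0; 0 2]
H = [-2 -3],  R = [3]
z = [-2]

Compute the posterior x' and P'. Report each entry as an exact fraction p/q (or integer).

x' = [2/5, 8/25]
P' = [15/11 -42/55; -42/55 409/550]

x̄ = F·x = [-6, -10]
P̄ = F·P·Fᵀ + Q = [13 18; 18 31]
y = z − H·x̄ = [-44]
S = H·P̄·Hᵀ + R = [550]
K = P̄·Hᵀ·S⁻¹ = [-8/55; -129/550]
x' = x̄ + K·y = [2/5, 8/25]
P' = (I − K·H)·P̄ = [15/11 -42/55; -42/55 409/550]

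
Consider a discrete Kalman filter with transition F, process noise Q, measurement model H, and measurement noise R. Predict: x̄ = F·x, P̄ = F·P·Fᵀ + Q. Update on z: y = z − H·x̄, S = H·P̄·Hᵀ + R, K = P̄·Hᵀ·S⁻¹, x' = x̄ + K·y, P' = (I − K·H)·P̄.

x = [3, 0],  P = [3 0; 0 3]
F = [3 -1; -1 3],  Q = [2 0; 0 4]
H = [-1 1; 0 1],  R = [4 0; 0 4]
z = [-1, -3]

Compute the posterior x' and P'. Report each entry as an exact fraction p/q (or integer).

x' = [328/331, -421/331]
P' = [1656/331 692/331; 692/331 900/331]

x̄ = F·x = [9, -3]
P̄ = F·P·Fᵀ + Q = [32 -18; -18 34]
y = z − H·x̄ = [11, 0]
S = H·P̄·Hᵀ + R = [106 52; 52 38]
K = P̄·Hᵀ·S⁻¹ = [-241/331 173/331; 52/331 225/331]
x' = x̄ + K·y = [328/331, -421/331]
P' = (I − K·H)·P̄ = [1656/331 692/331; 692/331 900/331]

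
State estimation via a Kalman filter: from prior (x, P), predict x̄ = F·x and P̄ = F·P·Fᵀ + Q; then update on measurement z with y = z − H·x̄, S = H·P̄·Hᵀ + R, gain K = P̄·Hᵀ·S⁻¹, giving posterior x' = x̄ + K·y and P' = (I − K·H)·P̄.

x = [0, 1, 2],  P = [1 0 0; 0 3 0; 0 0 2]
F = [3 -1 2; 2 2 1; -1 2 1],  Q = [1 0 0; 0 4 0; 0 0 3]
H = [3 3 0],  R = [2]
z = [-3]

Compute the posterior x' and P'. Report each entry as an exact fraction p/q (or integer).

x' = [-417/461, -28/461, 1340/461]
P' = [4056/461 -4006/461 -3880/461; -4006/461 4058/461 3894/461; -3880/461 3894/461 7857/461]

x̄ = F·x = [3, 4, 4]
P̄ = F·P·Fᵀ + Q = [21 4 -5; 4 22 12; -5 12 18]
y = z − H·x̄ = [-24]
S = H·P̄·Hᵀ + R = [461]
K = P̄·Hᵀ·S⁻¹ = [75/461; 78/461; 21/461]
x' = x̄ + K·y = [-417/461, -28/461, 1340/461]
P' = (I − K·H)·P̄ = [4056/461 -4006/461 -3880/461; -4006/461 4058/461 3894/461; -3880/461 3894/461 7857/461]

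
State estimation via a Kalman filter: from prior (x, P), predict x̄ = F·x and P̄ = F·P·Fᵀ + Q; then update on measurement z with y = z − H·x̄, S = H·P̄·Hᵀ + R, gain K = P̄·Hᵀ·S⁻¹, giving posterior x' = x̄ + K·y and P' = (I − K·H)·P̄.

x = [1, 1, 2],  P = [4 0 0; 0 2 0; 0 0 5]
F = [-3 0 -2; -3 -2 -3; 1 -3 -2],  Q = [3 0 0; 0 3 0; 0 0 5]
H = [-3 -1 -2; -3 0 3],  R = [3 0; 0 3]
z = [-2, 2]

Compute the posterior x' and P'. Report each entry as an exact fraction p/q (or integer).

x̄ = F·x = [-7, -11, -6]
P̄ = F·P·Fᵀ + Q = [59 66 8; 66 92 30; 8 30 47]
y = z − H·x̄ = [-46, -1]
S = H·P̄·Hᵀ + R = [1426 333; 333 813]
K = P̄·Hᵀ·S⁻¹ = [-53206/349483 -43977/349483; -82862/349483 -12486/349483; -53095/349483 72042/349483]
x' = x̄ + K·y = [45072/349483, -20175/349483, 273430/349483]
P' = (I − K·H)·P̄ = [110662/349483 -305738/349483 66685/349483; -305738/349483 1802248/349483 -318224/349483; 66685/349483 -318224/349483 138727/349483]

x' = [45072/349483, -20175/349483, 273430/349483]
P' = [110662/349483 -305738/349483 66685/349483; -305738/349483 1802248/349483 -318224/349483; 66685/349483 -318224/349483 138727/349483]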